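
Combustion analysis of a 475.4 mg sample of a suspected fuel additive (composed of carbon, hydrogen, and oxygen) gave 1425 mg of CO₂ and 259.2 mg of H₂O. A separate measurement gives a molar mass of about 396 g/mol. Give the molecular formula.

C27H24O3

mol C = 1.425 g CO₂ ÷ 44.009 g/mol = 0.032380 mol
mol H = 2 × 0.2592 g H₂O ÷ 18.015 g/mol = 0.028776 mol
mass O = 0.4754 − (0.38891 + 0.029006) = 0.057481 g → mol O = 0.057481 ÷ 15.999 = 0.0035928 mol
Divide by the smallest (0.0035928 mol): C 9.012, H 8.009, O 1.000
Empirical formula: C9H8O
Empirical-formula mass = 132.16 g/mol; 396 ÷ 132.16 ≈ 3, so the molecular formula is C27H24O3.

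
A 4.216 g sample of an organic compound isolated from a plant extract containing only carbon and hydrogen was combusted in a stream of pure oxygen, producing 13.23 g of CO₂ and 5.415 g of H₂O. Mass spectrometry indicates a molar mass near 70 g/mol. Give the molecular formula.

mol C = 13.23 g CO₂ ÷ 44.009 g/mol = 0.30062 mol
mol H = 2 × 5.415 g H₂O ÷ 18.015 g/mol = 0.60117 mol
Divide by the smallest (0.30062 mol): C 1.000, H 2.000
Empirical formula: CH2
Empirical-formula mass = 14.03 g/mol; 70 ÷ 14.03 ≈ 5, so the molecular formula is C5H10.

C5H10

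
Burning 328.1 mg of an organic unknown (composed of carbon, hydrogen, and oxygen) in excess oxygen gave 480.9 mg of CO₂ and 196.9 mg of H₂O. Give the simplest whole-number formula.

CH2O

mol C = 0.4809 g CO₂ ÷ 44.009 g/mol = 0.010927 mol
mol H = 2 × 0.1969 g H₂O ÷ 18.015 g/mol = 0.021860 mol
mass O = 0.3281 − (0.13125 + 0.022034) = 0.17482 g → mol O = 0.17482 ÷ 15.999 = 0.010927 mol
Divide by the smallest (0.010927 mol): C 1.000, H 2.001, O 1.000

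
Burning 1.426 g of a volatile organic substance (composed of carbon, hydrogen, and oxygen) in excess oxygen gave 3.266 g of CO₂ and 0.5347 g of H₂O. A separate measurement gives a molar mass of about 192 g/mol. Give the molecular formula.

C10H8O4

mol C = 3.266 g CO₂ ÷ 44.009 g/mol = 0.074212 mol
mol H = 2 × 0.5347 g H₂O ÷ 18.015 g/mol = 0.059362 mol
mass O = 1.426 − (0.89136 + 0.059837) = 0.47480 g → mol O = 0.47480 ÷ 15.999 = 0.029677 mol
Divide by the smallest (0.029677 mol): C 2.501, H 2.000, O 1.000
Multiplying each by 2 gives whole numbers: C 5.00, H 4.00, O 2.00
Empirical formula: C5H4O2
Empirical-formula mass = 96.08 g/mol; 192 ÷ 96.08 ≈ 2, so the molecular formula is C10H8O4.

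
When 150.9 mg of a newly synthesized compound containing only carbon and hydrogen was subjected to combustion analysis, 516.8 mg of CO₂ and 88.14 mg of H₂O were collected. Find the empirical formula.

C6H5

mol C = 0.5168 g CO₂ ÷ 44.009 g/mol = 0.011743 mol
mol H = 2 × 0.08814 g H₂O ÷ 18.015 g/mol = 0.0097852 mol
Divide by the smallest (0.0097852 mol): C 1.200, H 1.000
Multiplying each by 5 gives whole numbers: C 6.00, H 5.00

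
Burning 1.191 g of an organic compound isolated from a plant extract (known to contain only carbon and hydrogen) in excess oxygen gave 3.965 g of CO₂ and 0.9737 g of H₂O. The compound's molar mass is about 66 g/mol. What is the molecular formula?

C5H6

mol C = 3.965 g CO₂ ÷ 44.009 g/mol = 0.090095 mol
mol H = 2 × 0.9737 g H₂O ÷ 18.015 g/mol = 0.10810 mol
Divide by the smallest (0.090095 mol): C 1.000, H 1.200
Multiplying each by 5 gives whole numbers: C 5.00, H 6.00
Empirical formula: C5H6
Empirical-formula mass = 66.10 g/mol; 66 ÷ 66.10 ≈ 1, so the molecular formula is C5H6.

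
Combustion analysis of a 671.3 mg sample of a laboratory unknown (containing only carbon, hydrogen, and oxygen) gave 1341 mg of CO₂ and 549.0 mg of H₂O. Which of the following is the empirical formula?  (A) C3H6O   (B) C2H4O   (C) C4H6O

mol C = 1.341 g CO₂ ÷ 44.009 g/mol = 0.030471 mol
mol H = 2 × 0.5490 g H₂O ÷ 18.015 g/mol = 0.060949 mol
mass O = 0.6713 − (0.36599 + 0.061437) = 0.24388 g → mol O = 0.24388 ÷ 15.999 = 0.015243 mol
Divide by the smallest (0.015243 mol): C 1.999, H 3.998, O 1.000

(B) C2H4O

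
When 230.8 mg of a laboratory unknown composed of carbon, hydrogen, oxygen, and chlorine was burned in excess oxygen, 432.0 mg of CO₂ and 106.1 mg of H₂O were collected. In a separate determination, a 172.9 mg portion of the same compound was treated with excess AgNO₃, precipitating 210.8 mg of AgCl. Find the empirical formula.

mol C = 0.4320 g CO₂ ÷ 44.009 g/mol = 0.0098162 mol
mol H = 2 × 0.1061 g H₂O ÷ 18.015 g/mol = 0.011779 mol
From the AgCl data: mol Cl per gram of compound = (0.2108 ÷ 143.318) ÷ 0.1729 = 0.0085070 mol/g, so in the 0.2308 g combustion sample mol Cl = 0.0019634 mol
mass O = 0.2308 − (0.11790 + 0.011873 + 0.069603) = 0.031422 g → mol O = 0.031422 ÷ 15.999 = 0.0019640 mol
Divide by the smallest (0.0019634 mol): C 5.000, H 5.999, Cl 1.000, O 1.000

C5H6ClO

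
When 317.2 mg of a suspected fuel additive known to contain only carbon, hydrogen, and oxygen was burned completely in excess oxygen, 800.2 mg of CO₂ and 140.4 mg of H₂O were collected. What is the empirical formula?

mol C = 0.8002 g CO₂ ÷ 44.009 g/mol = 0.018183 mol
mol H = 2 × 0.1404 g H₂O ÷ 18.015 g/mol = 0.015587 mol
mass O = 0.3172 − (0.21839 + 0.015712) = 0.083097 g → mol O = 0.083097 ÷ 15.999 = 0.0051939 mol
Divide by the smallest (0.0051939 mol): C 3.501, H 3.001, O 1.000
Multiplying each by 2 gives whole numbers: C 7.00, H 6.00, O 2.00

C7H6O2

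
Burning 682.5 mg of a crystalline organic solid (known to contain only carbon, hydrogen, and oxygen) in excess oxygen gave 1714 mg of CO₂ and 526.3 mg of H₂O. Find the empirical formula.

C4H6O

mol C = 1.714 g CO₂ ÷ 44.009 g/mol = 0.038947 mol
mol H = 2 × 0.5263 g H₂O ÷ 18.015 g/mol = 0.058429 mol
mass O = 0.6825 − (0.46779 + 0.058897) = 0.15582 g → mol O = 0.15582 ÷ 15.999 = 0.0097391 mol
Divide by the smallest (0.0097391 mol): C 3.999, H 5.999, O 1.000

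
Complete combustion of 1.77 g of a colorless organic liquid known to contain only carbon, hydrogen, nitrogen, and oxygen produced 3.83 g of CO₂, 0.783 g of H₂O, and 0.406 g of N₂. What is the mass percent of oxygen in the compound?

mol C = 3.83 g CO₂ ÷ 44.009 g/mol = 0.08703 mol
mol H = 2 × 0.783 g H₂O ÷ 18.015 g/mol = 0.08693 mol
mol N = 2 × 0.406 g N₂ ÷ 28.014 g/mol = 0.02899 mol
mass O = 1.77 − (1.045 + 0.08762 + 0.4060) = 0.2311 g → mol O = 0.2311 ÷ 15.999 = 0.01444 mol
mass % O = 0.2311 g ÷ 1.77 g × 100%

13.1%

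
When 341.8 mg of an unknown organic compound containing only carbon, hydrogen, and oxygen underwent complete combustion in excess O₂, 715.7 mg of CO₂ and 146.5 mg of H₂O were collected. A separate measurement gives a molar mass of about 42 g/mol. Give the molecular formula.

mol C = 0.7157 g CO₂ ÷ 44.009 g/mol = 0.016263 mol
mol H = 2 × 0.1465 g H₂O ÷ 18.015 g/mol = 0.016264 mol
mass O = 0.3418 − (0.19533 + 0.016394) = 0.13008 g → mol O = 0.13008 ÷ 15.999 = 0.0081302 mol
Divide by the smallest (0.0081302 mol): C 2.000, H 2.000, O 1.000
Empirical formula: C2H2O
Empirical-formula mass = 42.04 g/mol; 42 ÷ 42.04 ≈ 1, so the molecular formula is C2H2O.

C2H2O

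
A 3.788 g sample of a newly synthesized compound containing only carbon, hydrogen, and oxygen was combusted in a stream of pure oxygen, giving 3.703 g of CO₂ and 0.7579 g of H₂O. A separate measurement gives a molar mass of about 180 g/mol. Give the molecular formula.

C4H4O8

mol C = 3.703 g CO₂ ÷ 44.009 g/mol = 0.084142 mol
mol H = 2 × 0.7579 g H₂O ÷ 18.015 g/mol = 0.084141 mol
mass O = 3.788 − (1.0106 + 0.084814) = 2.6926 g → mol O = 2.6926 ÷ 15.999 = 0.16830 mol
Divide by the smallest (0.084141 mol): C 1.000, H 1.000, O 2.000
Empirical formula: CHO2
Empirical-formula mass = 45.02 g/mol; 180 ÷ 45.02 ≈ 4, so the molecular formula is C4H4O8.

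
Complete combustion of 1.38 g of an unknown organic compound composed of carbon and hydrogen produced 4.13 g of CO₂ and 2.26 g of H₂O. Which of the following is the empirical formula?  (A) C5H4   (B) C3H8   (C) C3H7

mol C = 4.13 g CO₂ ÷ 44.009 g/mol = 0.09384 mol
mol H = 2 × 2.26 g H₂O ÷ 18.015 g/mol = 0.2509 mol
Divide by the smallest (0.09384 mol): C 1.000, H 2.674
Multiplying each by 3 gives whole numbers: C 3.00, H 8.02

(B) C3H8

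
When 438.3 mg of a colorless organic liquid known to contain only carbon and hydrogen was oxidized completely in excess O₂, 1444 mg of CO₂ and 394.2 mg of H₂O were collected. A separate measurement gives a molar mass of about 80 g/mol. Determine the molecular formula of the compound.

C6H8

mol C = 1.444 g CO₂ ÷ 44.009 g/mol = 0.032811 mol
mol H = 2 × 0.3942 g H₂O ÷ 18.015 g/mol = 0.043764 mol
Divide by the smallest (0.032811 mol): C 1.000, H 1.334
Multiplying each by 3 gives whole numbers: C 3.00, H 4.00
Empirical formula: C3H4
Empirical-formula mass = 40.06 g/mol; 80 ÷ 40.06 ≈ 2, so the molecular formula is C6H8.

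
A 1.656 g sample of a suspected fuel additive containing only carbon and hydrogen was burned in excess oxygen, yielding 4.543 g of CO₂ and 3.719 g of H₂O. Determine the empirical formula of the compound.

mol C = 4.543 g CO₂ ÷ 44.009 g/mol = 0.10323 mol
mol H = 2 × 3.719 g H₂O ÷ 18.015 g/mol = 0.41288 mol
Divide by the smallest (0.10323 mol): C 1.000, H 4.000

CH4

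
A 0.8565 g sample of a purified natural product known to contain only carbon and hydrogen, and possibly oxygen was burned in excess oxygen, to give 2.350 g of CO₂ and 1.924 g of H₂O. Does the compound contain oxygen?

mol C = 2.350 g CO₂ ÷ 44.009 g/mol = 0.053398 mol
mol H = 2 × 1.924 g H₂O ÷ 18.015 g/mol = 0.21360 mol
C and H together account for 0.85667 g — essentially the entire 0.8565 g sample — so the compound contains no oxygen.

no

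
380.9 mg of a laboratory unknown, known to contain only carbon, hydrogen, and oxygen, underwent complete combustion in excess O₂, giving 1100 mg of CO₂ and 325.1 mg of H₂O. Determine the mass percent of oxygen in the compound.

mol C = 1.100 g CO₂ ÷ 44.009 g/mol = 0.024995 mol
mol H = 2 × 0.3251 g H₂O ÷ 18.015 g/mol = 0.036092 mol
mass O = 0.3809 − (0.30021 + 0.036381) = 0.044306 g → mol O = 0.044306 ÷ 15.999 = 0.0027693 mol
mass % O = 0.044306 g ÷ 0.3809 g × 100%

11.63%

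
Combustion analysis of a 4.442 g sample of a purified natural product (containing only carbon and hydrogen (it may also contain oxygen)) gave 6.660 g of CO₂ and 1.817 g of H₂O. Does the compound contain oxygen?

yes

mol C = 6.660 g CO₂ ÷ 44.009 g/mol = 0.15133 mol
mol H = 2 × 1.817 g H₂O ÷ 18.015 g/mol = 0.20172 mol
C and H account for only 2.0210 g of the 4.442 g sample; the remaining 2.4210 g must be oxygen.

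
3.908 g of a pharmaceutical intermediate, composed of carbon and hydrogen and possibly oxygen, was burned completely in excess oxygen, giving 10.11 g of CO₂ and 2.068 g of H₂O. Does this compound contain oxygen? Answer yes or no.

mol C = 10.11 g CO₂ ÷ 44.009 g/mol = 0.22973 mol
mol H = 2 × 2.068 g H₂O ÷ 18.015 g/mol = 0.22959 mol
C and H account for only 2.9907 g of the 3.908 g sample; the remaining 0.91734 g must be oxygen.

yes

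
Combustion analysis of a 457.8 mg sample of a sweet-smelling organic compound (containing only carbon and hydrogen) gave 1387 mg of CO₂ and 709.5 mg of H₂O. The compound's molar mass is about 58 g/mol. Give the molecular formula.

C4H10

mol C = 1.387 g CO₂ ÷ 44.009 g/mol = 0.031516 mol
mol H = 2 × 0.7095 g H₂O ÷ 18.015 g/mol = 0.078768 mol
Divide by the smallest (0.031516 mol): C 1.000, H 2.499
Multiplying each by 2 gives whole numbers: C 2.00, H 5.00
Empirical formula: C2H5
Empirical-formula mass = 29.06 g/mol; 58 ÷ 29.06 ≈ 2, so the molecular formula is C4H10.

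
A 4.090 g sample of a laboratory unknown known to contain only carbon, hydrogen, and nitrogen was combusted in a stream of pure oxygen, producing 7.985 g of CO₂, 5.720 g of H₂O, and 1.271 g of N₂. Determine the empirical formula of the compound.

C2H7N

mol C = 7.985 g CO₂ ÷ 44.009 g/mol = 0.18144 mol
mol H = 2 × 5.720 g H₂O ÷ 18.015 g/mol = 0.63503 mol
mol N = 2 × 1.271 g N₂ ÷ 28.014 g/mol = 0.090740 mol
Divide by the smallest (0.090740 mol): C 2.000, H 6.998, N 1.000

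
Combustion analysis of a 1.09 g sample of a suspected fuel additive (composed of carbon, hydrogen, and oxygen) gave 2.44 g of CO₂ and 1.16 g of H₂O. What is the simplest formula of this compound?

mol C = 2.44 g CO₂ ÷ 44.009 g/mol = 0.05544 mol
mol H = 2 × 1.16 g H₂O ÷ 18.015 g/mol = 0.1288 mol
mass O = 1.09 − (0.6659 + 0.1298) = 0.2943 g → mol O = 0.2943 ÷ 15.999 = 0.01839 mol
Divide by the smallest (0.01839 mol): C 3.014, H 7.002, O 1.000

C3H7O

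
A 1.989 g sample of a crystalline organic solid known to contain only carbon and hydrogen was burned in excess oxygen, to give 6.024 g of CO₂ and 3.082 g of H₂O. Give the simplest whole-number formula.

mol C = 6.024 g CO₂ ÷ 44.009 g/mol = 0.13688 mol
mol H = 2 × 3.082 g H₂O ÷ 18.015 g/mol = 0.34216 mol
Divide by the smallest (0.13688 mol): C 1.000, H 2.500
Multiplying each by 2 gives whole numbers: C 2.00, H 5.00

C2H5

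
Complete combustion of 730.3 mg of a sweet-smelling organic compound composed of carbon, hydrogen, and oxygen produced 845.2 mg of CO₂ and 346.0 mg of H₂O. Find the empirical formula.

C2H4O3

mol C = 0.8452 g CO₂ ÷ 44.009 g/mol = 0.019205 mol
mol H = 2 × 0.3460 g H₂O ÷ 18.015 g/mol = 0.038412 mol
mass O = 0.7303 − (0.23067 + 0.038720) = 0.46091 g → mol O = 0.46091 ÷ 15.999 = 0.028808 mol
Divide by the smallest (0.019205 mol): C 1.000, H 2.000, O 1.500
Multiplying each by 2 gives whole numbers: C 2.00, H 4.00, O 3.00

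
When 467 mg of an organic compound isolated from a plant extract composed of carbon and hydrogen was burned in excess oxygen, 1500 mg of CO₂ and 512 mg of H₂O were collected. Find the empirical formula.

C3H5

mol C = 1.50 g CO₂ ÷ 44.009 g/mol = 0.03408 mol
mol H = 2 × 0.512 g H₂O ÷ 18.015 g/mol = 0.05684 mol
Divide by the smallest (0.03408 mol): C 1.000, H 1.668
Multiplying each by 3 gives whole numbers: C 3.00, H 5.00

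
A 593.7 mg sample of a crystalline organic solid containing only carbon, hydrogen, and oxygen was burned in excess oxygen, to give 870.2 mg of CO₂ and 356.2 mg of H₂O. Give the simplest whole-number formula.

CH2O

mol C = 0.8702 g CO₂ ÷ 44.009 g/mol = 0.019773 mol
mol H = 2 × 0.3562 g H₂O ÷ 18.015 g/mol = 0.039545 mol
mass O = 0.5937 − (0.23750 + 0.039861) = 0.31634 g → mol O = 0.31634 ÷ 15.999 = 0.019773 mol
Divide by the smallest (0.019773 mol): C 1.000, H 2.000, O 1.000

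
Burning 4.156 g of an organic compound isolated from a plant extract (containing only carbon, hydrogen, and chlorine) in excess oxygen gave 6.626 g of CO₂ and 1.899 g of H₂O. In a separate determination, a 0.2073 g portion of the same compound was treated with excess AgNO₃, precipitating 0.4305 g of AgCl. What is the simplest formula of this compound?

mol C = 6.626 g CO₂ ÷ 44.009 g/mol = 0.15056 mol
mol H = 2 × 1.899 g H₂O ÷ 18.015 g/mol = 0.21082 mol
From the AgCl data: mol Cl per gram of compound = (0.4305 ÷ 143.318) ÷ 0.2073 = 0.014490 mol/g, so in the 4.156 g combustion sample mol Cl = 0.060221 mol
Divide by the smallest (0.060221 mol): C 2.500, H 3.501, Cl 1.000
Multiplying each by 2 gives whole numbers: C 5.00, H 7.00, Cl 2.00

C5H7Cl2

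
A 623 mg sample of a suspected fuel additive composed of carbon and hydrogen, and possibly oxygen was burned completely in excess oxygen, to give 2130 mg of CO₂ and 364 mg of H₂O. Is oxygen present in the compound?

no

mol C = 2.13 g CO₂ ÷ 44.009 g/mol = 0.04840 mol
mol H = 2 × 0.364 g H₂O ÷ 18.015 g/mol = 0.04041 mol
C and H together account for 0.6221 g — essentially the entire 0.623 g sample — so the compound contains no oxygen.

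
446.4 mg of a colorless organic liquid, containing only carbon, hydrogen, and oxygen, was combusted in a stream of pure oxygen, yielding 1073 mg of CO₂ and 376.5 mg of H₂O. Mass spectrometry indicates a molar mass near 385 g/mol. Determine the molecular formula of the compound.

mol C = 1.073 g CO₂ ÷ 44.009 g/mol = 0.024381 mol
mol H = 2 × 0.3765 g H₂O ÷ 18.015 g/mol = 0.041799 mol
mass O = 0.4464 − (0.29284 + 0.042133) = 0.11142 g → mol O = 0.11142 ÷ 15.999 = 0.0069643 mol
Divide by the smallest (0.0069643 mol): C 3.501, H 6.002, O 1.000
Multiplying each by 2 gives whole numbers: C 7.00, H 12.00, O 2.00
Empirical formula: C7H12O2
Empirical-formula mass = 128.17 g/mol; 385 ÷ 128.17 ≈ 3, so the molecular formula is C21H36O6.

C21H36O6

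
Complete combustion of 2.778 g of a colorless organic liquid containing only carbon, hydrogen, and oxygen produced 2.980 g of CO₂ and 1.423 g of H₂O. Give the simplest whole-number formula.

mol C = 2.980 g CO₂ ÷ 44.009 g/mol = 0.067713 mol
mol H = 2 × 1.423 g H₂O ÷ 18.015 g/mol = 0.15798 mol
mass O = 2.778 − (0.81331 + 0.15924) = 1.8055 g → mol O = 1.8055 ÷ 15.999 = 0.11285 mol
Divide by the smallest (0.067713 mol): C 1.000, H 2.333, O 1.667
Multiplying each by 3 gives whole numbers: C 3.00, H 7.00, O 5.00

C3H7O5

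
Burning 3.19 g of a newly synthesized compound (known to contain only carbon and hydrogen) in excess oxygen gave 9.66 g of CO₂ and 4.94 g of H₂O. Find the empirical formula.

mol C = 9.66 g CO₂ ÷ 44.009 g/mol = 0.2195 mol
mol H = 2 × 4.94 g H₂O ÷ 18.015 g/mol = 0.5484 mol
Divide by the smallest (0.2195 mol): C 1.000, H 2.499
Multiplying each by 2 gives whole numbers: C 2.00, H 5.00

C2H5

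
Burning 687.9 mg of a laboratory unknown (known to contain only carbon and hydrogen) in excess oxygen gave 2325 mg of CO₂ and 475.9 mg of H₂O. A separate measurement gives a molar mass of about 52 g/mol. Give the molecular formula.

C4H4

mol C = 2.325 g CO₂ ÷ 44.009 g/mol = 0.052830 mol
mol H = 2 × 0.4759 g H₂O ÷ 18.015 g/mol = 0.052834 mol
Divide by the smallest (0.052830 mol): C 1.000, H 1.000
Empirical formula: CH
Empirical-formula mass = 13.02 g/mol; 52 ÷ 13.02 ≈ 4, so the molecular formula is C4H4.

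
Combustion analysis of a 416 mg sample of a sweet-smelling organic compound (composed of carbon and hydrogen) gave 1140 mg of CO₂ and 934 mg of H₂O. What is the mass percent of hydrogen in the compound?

mol C = 1.14 g CO₂ ÷ 44.009 g/mol = 0.02590 mol
mol H = 2 × 0.934 g H₂O ÷ 18.015 g/mol = 0.1037 mol
mass % H = 0.1045 g ÷ 0.416 g × 100%

25.1%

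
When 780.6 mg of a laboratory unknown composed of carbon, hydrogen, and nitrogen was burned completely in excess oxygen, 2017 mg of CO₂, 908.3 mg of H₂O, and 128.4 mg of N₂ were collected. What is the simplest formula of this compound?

mol C = 2.017 g CO₂ ÷ 44.009 g/mol = 0.045832 mol
mol H = 2 × 0.9083 g H₂O ÷ 18.015 g/mol = 0.10084 mol
mol N = 2 × 0.1284 g N₂ ÷ 28.014 g/mol = 0.0091668 mol
Divide by the smallest (0.0091668 mol): C 5.000, H 11.000, N 1.000

C5H11N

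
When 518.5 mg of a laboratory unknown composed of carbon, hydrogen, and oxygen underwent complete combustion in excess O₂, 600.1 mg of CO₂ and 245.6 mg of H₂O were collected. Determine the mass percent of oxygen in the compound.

mol C = 0.6001 g CO₂ ÷ 44.009 g/mol = 0.013636 mol
mol H = 2 × 0.2456 g H₂O ÷ 18.015 g/mol = 0.027266 mol
mass O = 0.5185 − (0.16378 + 0.027484) = 0.32724 g → mol O = 0.32724 ÷ 15.999 = 0.020453 mol
mass % O = 0.32724 g ÷ 0.5185 g × 100%

63.11%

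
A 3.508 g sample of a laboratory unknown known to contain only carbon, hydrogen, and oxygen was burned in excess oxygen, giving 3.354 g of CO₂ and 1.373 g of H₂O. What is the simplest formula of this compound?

CH2O2

mol C = 3.354 g CO₂ ÷ 44.009 g/mol = 0.076212 mol
mol H = 2 × 1.373 g H₂O ÷ 18.015 g/mol = 0.15243 mol
mass O = 3.508 − (0.91538 + 0.15365) = 2.4390 g → mol O = 2.4390 ÷ 15.999 = 0.15245 mol
Divide by the smallest (0.076212 mol): C 1.000, H 2.000, O 2.000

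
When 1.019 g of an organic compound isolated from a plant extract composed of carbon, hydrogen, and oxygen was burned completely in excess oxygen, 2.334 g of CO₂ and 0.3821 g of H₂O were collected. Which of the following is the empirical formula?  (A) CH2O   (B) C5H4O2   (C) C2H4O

(B) C5H4O2

mol C = 2.334 g CO₂ ÷ 44.009 g/mol = 0.053035 mol
mol H = 2 × 0.3821 g H₂O ÷ 18.015 g/mol = 0.042420 mol
mass O = 1.019 − (0.63700 + 0.042760) = 0.33924 g → mol O = 0.33924 ÷ 15.999 = 0.021204 mol
Divide by the smallest (0.021204 mol): C 2.501, H 2.001, O 1.000
Multiplying each by 2 gives whole numbers: C 5.00, H 4.00, O 2.00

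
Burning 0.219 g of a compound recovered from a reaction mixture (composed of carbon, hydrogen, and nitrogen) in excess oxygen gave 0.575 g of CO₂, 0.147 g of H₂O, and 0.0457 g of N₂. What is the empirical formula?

mol C = 0.575 g CO₂ ÷ 44.009 g/mol = 0.01307 mol
mol H = 2 × 0.147 g H₂O ÷ 18.015 g/mol = 0.01632 mol
mol N = 2 × 0.0457 g N₂ ÷ 28.014 g/mol = 0.003263 mol
Divide by the smallest (0.003263 mol): C 4.005, H 5.002, N 1.000

C4H5N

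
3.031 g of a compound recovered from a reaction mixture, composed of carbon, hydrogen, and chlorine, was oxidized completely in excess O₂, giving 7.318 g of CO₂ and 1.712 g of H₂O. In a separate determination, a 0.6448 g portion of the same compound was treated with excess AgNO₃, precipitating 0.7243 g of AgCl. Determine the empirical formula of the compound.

C7H8Cl

mol C = 7.318 g CO₂ ÷ 44.009 g/mol = 0.16628 mol
mol H = 2 × 1.712 g H₂O ÷ 18.015 g/mol = 0.19006 mol
From the AgCl data: mol Cl per gram of compound = (0.7243 ÷ 143.318) ÷ 0.6448 = 0.0078378 mol/g, so in the 3.031 g combustion sample mol Cl = 0.023756 mol
Divide by the smallest (0.023756 mol): C 7.000, H 8.001, Cl 1.000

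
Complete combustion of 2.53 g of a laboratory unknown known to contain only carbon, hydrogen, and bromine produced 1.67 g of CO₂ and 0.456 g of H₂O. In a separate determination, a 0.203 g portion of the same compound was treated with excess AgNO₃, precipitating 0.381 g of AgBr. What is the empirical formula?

mol C = 1.67 g CO₂ ÷ 44.009 g/mol = 0.03795 mol
mol H = 2 × 0.456 g H₂O ÷ 18.015 g/mol = 0.05062 mol
From the AgBr data: mol Br per gram of compound = (0.381 ÷ 187.772) ÷ 0.203 = 0.009995 mol/g, so in the 2.53 g combustion sample mol Br = 0.02529 mol
Divide by the smallest (0.02529 mol): C 1.501, H 2.002, Br 1.000
Multiplying each by 2 gives whole numbers: C 3.00, H 4.00, Br 2.00

C3H4Br2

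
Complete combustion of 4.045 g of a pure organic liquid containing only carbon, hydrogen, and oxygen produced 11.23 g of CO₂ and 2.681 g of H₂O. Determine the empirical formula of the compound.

C6H7O

mol C = 11.23 g CO₂ ÷ 44.009 g/mol = 0.25518 mol
mol H = 2 × 2.681 g H₂O ÷ 18.015 g/mol = 0.29764 mol
mass O = 4.045 − (3.0649 + 0.30002) = 0.68007 g → mol O = 0.68007 ÷ 15.999 = 0.042507 mol
Divide by the smallest (0.042507 mol): C 6.003, H 7.002, O 1.000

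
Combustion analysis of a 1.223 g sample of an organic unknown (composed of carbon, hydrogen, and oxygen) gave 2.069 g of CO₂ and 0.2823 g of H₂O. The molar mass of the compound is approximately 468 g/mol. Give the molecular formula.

C18H12O15

mol C = 2.069 g CO₂ ÷ 44.009 g/mol = 0.047013 mol
mol H = 2 × 0.2823 g H₂O ÷ 18.015 g/mol = 0.031341 mol
mass O = 1.223 − (0.56467 + 0.031591) = 0.62673 g → mol O = 0.62673 ÷ 15.999 = 0.039173 mol
Divide by the smallest (0.031341 mol): C 1.500, H 1.000, O 1.250
Multiplying each by 4 gives whole numbers: C 6.00, H 4.00, O 5.00
Empirical formula: C6H4O5
Empirical-formula mass = 156.09 g/mol; 468 ÷ 156.09 ≈ 3, so the molecular formula is C18H12O15.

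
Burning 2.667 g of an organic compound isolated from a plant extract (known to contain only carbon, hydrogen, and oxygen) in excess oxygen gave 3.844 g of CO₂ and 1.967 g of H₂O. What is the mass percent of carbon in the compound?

mol C = 3.844 g CO₂ ÷ 44.009 g/mol = 0.087346 mol
mol H = 2 × 1.967 g H₂O ÷ 18.015 g/mol = 0.21837 mol
mass O = 2.667 − (1.0491 + 0.22012) = 1.3978 g → mol O = 1.3978 ÷ 15.999 = 0.087366 mol
mass % C = 1.0491 g ÷ 2.667 g × 100%

39.34%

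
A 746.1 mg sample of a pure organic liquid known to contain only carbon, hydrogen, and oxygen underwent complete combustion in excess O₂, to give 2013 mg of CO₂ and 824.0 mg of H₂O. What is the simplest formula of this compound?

C7H14O

mol C = 2.013 g CO₂ ÷ 44.009 g/mol = 0.045741 mol
mol H = 2 × 0.8240 g H₂O ÷ 18.015 g/mol = 0.091479 mol
mass O = 0.7461 − (0.54939 + 0.092211) = 0.10450 g → mol O = 0.10450 ÷ 15.999 = 0.0065315 mol
Divide by the smallest (0.0065315 mol): C 7.003, H 14.006, O 1.000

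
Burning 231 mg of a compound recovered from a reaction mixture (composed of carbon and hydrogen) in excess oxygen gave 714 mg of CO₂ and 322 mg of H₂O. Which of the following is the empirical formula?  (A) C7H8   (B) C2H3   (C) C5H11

(C) C5H11

mol C = 0.714 g CO₂ ÷ 44.009 g/mol = 0.01622 mol
mol H = 2 × 0.322 g H₂O ÷ 18.015 g/mol = 0.03575 mol
Divide by the smallest (0.01622 mol): C 1.000, H 2.203
Multiplying each by 5 gives whole numbers: C 5.00, H 11.02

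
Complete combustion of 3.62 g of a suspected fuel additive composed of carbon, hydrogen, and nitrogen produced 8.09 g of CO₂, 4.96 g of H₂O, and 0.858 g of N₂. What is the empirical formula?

mol C = 8.09 g CO₂ ÷ 44.009 g/mol = 0.1838 mol
mol H = 2 × 4.96 g H₂O ÷ 18.015 g/mol = 0.5507 mol
mol N = 2 × 0.858 g N₂ ÷ 28.014 g/mol = 0.06126 mol
Divide by the smallest (0.06126 mol): C 3.001, H 8.989, N 1.000

C3H9N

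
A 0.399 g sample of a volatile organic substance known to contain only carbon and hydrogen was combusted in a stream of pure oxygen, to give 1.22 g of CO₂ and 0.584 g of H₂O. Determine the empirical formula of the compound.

C3H7

mol C = 1.22 g CO₂ ÷ 44.009 g/mol = 0.02772 mol
mol H = 2 × 0.584 g H₂O ÷ 18.015 g/mol = 0.06483 mol
Divide by the smallest (0.02772 mol): C 1.000, H 2.339
Multiplying each by 3 gives whole numbers: C 3.00, H 7.02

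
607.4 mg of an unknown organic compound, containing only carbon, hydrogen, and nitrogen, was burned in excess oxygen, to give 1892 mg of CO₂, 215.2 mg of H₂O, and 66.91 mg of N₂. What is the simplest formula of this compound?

C9H5N

mol C = 1.892 g CO₂ ÷ 44.009 g/mol = 0.042991 mol
mol H = 2 × 0.2152 g H₂O ÷ 18.015 g/mol = 0.023891 mol
mol N = 2 × 0.06691 g N₂ ÷ 28.014 g/mol = 0.0047769 mol
Divide by the smallest (0.0047769 mol): C 9.000, H 5.001, N 1.000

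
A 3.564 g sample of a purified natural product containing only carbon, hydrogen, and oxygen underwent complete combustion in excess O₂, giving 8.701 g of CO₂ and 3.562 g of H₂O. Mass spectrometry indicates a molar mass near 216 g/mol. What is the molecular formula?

mol C = 8.701 g CO₂ ÷ 44.009 g/mol = 0.19771 mol
mol H = 2 × 3.562 g H₂O ÷ 18.015 g/mol = 0.39545 mol
mass O = 3.564 − (2.3747 + 0.39861) = 0.79070 g → mol O = 0.79070 ÷ 15.999 = 0.049422 mol
Divide by the smallest (0.049422 mol): C 4.000, H 8.002, O 1.000
Empirical formula: C4H8O
Empirical-formula mass = 72.11 g/mol; 216 ÷ 72.11 ≈ 3, so the molecular formula is C12H24O3.

C12H24O3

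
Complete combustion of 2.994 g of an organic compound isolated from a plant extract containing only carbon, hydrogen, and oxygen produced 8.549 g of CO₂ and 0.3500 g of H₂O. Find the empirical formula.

C5HO

mol C = 8.549 g CO₂ ÷ 44.009 g/mol = 0.19426 mol
mol H = 2 × 0.3500 g H₂O ÷ 18.015 g/mol = 0.038857 mol
mass O = 2.994 − (2.3332 + 0.039167) = 0.62163 g → mol O = 0.62163 ÷ 15.999 = 0.038854 mol
Divide by the smallest (0.038854 mol): C 5.000, H 1.000, O 1.000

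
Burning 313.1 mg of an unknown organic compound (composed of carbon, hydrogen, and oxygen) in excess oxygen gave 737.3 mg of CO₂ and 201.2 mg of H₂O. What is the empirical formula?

C3H4O

mol C = 0.7373 g CO₂ ÷ 44.009 g/mol = 0.016753 mol
mol H = 2 × 0.2012 g H₂O ÷ 18.015 g/mol = 0.022337 mol
mass O = 0.3131 − (0.20122 + 0.022516) = 0.089359 g → mol O = 0.089359 ÷ 15.999 = 0.0055853 mol
Divide by the smallest (0.0055853 mol): C 3.000, H 3.999, O 1.000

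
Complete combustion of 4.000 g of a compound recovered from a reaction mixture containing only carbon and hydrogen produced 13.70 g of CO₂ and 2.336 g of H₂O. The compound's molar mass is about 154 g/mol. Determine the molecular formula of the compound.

mol C = 13.70 g CO₂ ÷ 44.009 g/mol = 0.31130 mol
mol H = 2 × 2.336 g H₂O ÷ 18.015 g/mol = 0.25934 mol
Divide by the smallest (0.25934 mol): C 1.200, H 1.000
Multiplying each by 5 gives whole numbers: C 6.00, H 5.00
Empirical formula: C6H5
Empirical-formula mass = 77.11 g/mol; 154 ÷ 77.11 ≈ 2, so the molecular formula is C12H10.

C12H10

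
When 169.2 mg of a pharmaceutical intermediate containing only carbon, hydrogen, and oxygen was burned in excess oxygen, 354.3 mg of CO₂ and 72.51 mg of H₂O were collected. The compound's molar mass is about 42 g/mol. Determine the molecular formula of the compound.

C2H2O

mol C = 0.3543 g CO₂ ÷ 44.009 g/mol = 0.0080506 mol
mol H = 2 × 0.07251 g H₂O ÷ 18.015 g/mol = 0.0080500 mol
mass O = 0.1692 − (0.096696 + 0.0081144) = 0.064390 g → mol O = 0.064390 ÷ 15.999 = 0.0040246 mol
Divide by the smallest (0.0040246 mol): C 2.000, H 2.000, O 1.000
Empirical formula: C2H2O
Empirical-formula mass = 42.04 g/mol; 42 ÷ 42.04 ≈ 1, so the molecular formula is C2H2O.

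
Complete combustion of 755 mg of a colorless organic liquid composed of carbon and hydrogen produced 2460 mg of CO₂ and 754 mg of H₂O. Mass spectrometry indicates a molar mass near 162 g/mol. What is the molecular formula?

mol C = 2.46 g CO₂ ÷ 44.009 g/mol = 0.05590 mol
mol H = 2 × 0.754 g H₂O ÷ 18.015 g/mol = 0.08371 mol
Divide by the smallest (0.05590 mol): C 1.000, H 1.498
Multiplying each by 2 gives whole numbers: C 2.00, H 3.00
Empirical formula: C2H3
Empirical-formula mass = 27.05 g/mol; 162 ÷ 27.05 ≈ 6, so the molecular formula is C12H18.

C12H18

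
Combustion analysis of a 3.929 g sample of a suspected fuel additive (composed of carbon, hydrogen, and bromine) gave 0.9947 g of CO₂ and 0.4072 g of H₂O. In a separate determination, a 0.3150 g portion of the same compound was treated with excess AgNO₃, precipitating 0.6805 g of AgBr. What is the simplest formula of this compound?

CH2Br2

mol C = 0.9947 g CO₂ ÷ 44.009 g/mol = 0.022602 mol
mol H = 2 × 0.4072 g H₂O ÷ 18.015 g/mol = 0.045207 mol
From the AgBr data: mol Br per gram of compound = (0.6805 ÷ 187.772) ÷ 0.3150 = 0.011505 mol/g, so in the 3.929 g combustion sample mol Br = 0.045203 mol
Divide by the smallest (0.022602 mol): C 1.000, H 2.000, Br 2.000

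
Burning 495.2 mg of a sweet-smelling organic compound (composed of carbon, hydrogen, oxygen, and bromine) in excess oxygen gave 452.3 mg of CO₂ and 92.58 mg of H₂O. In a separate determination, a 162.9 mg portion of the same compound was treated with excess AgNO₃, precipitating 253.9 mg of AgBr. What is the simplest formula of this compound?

C5H5Br2O

mol C = 0.4523 g CO₂ ÷ 44.009 g/mol = 0.010277 mol
mol H = 2 × 0.09258 g H₂O ÷ 18.015 g/mol = 0.010278 mol
From the AgBr data: mol Br per gram of compound = (0.2539 ÷ 187.772) ÷ 0.1629 = 0.0083006 mol/g, so in the 0.4952 g combustion sample mol Br = 0.0041105 mol
mass O = 0.4952 − (0.12344 + 0.010360 + 0.32844) = 0.032954 g → mol O = 0.032954 ÷ 15.999 = 0.0020598 mol
Divide by the smallest (0.0020598 mol): C 4.990, H 4.990, Br 1.996, O 1.000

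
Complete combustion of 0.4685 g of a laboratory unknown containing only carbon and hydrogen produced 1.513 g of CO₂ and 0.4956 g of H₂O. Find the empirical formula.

mol C = 1.513 g CO₂ ÷ 44.009 g/mol = 0.034379 mol
mol H = 2 × 0.4956 g H₂O ÷ 18.015 g/mol = 0.055021 mol
Divide by the smallest (0.034379 mol): C 1.000, H 1.600
Multiplying each by 5 gives whole numbers: C 5.00, H 8.00

C5H8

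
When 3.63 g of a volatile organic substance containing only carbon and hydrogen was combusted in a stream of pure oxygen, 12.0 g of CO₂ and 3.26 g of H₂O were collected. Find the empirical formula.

C3H4

mol C = 12.0 g CO₂ ÷ 44.009 g/mol = 0.2727 mol
mol H = 2 × 3.26 g H₂O ÷ 18.015 g/mol = 0.3619 mol
Divide by the smallest (0.2727 mol): C 1.000, H 1.327
Multiplying each by 3 gives whole numbers: C 3.00, H 3.98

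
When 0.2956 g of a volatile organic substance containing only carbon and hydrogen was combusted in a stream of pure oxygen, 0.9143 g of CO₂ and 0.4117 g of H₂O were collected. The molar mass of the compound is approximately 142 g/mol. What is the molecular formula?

mol C = 0.9143 g CO₂ ÷ 44.009 g/mol = 0.020775 mol
mol H = 2 × 0.4117 g H₂O ÷ 18.015 g/mol = 0.045706 mol
Divide by the smallest (0.020775 mol): C 1.000, H 2.200
Multiplying each by 5 gives whole numbers: C 5.00, H 11.00
Empirical formula: C5H11
Empirical-formula mass = 71.14 g/mol; 142 ÷ 71.14 ≈ 2, so the molecular formula is C10H22.

C10H22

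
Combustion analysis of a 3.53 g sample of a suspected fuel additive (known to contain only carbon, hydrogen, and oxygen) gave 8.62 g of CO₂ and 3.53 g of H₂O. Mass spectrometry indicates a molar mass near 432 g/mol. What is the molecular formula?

mol C = 8.62 g CO₂ ÷ 44.009 g/mol = 0.1959 mol
mol H = 2 × 3.53 g H₂O ÷ 18.015 g/mol = 0.3919 mol
mass O = 3.53 − (2.353 + 0.3950) = 0.7824 g → mol O = 0.7824 ÷ 15.999 = 0.04890 mol
Divide by the smallest (0.04890 mol): C 4.005, H 8.014, O 1.000
Empirical formula: C4H8O
Empirical-formula mass = 72.11 g/mol; 432 ÷ 72.11 ≈ 6, so the molecular formula is C24H48O6.

C24H48O6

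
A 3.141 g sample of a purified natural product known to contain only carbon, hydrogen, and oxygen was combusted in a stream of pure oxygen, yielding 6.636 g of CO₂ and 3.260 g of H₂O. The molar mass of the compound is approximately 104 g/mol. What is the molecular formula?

C5H12O2

mol C = 6.636 g CO₂ ÷ 44.009 g/mol = 0.15079 mol
mol H = 2 × 3.260 g H₂O ÷ 18.015 g/mol = 0.36192 mol
mass O = 3.141 − (1.8111 + 0.36482) = 0.96508 g → mol O = 0.96508 ÷ 15.999 = 0.060321 mol
Divide by the smallest (0.060321 mol): C 2.500, H 6.000, O 1.000
Multiplying each by 2 gives whole numbers: C 5.00, H 12.00, O 2.00
Empirical formula: C5H12O2
Empirical-formula mass = 104.15 g/mol; 104 ÷ 104.15 ≈ 1, so the molecular formula is C5H12O2.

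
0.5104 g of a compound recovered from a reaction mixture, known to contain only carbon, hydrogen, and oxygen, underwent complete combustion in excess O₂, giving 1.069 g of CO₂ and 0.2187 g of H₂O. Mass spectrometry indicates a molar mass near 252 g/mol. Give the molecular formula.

mol C = 1.069 g CO₂ ÷ 44.009 g/mol = 0.024290 mol
mol H = 2 × 0.2187 g H₂O ÷ 18.015 g/mol = 0.024280 mol
mass O = 0.5104 − (0.29175 + 0.024474) = 0.19417 g → mol O = 0.19417 ÷ 15.999 = 0.012137 mol
Divide by the smallest (0.012137 mol): C 2.001, H 2.001, O 1.000
Empirical formula: C2H2O
Empirical-formula mass = 42.04 g/mol; 252 ÷ 42.04 ≈ 6, so the molecular formula is C12H12O6.

C12H12O6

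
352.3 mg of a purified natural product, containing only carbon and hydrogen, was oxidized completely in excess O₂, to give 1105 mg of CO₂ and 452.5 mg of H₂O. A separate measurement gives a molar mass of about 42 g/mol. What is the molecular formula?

C3H6

mol C = 1.105 g CO₂ ÷ 44.009 g/mol = 0.025109 mol
mol H = 2 × 0.4525 g H₂O ÷ 18.015 g/mol = 0.050236 mol
Divide by the smallest (0.025109 mol): C 1.000, H 2.001
Empirical formula: CH2
Empirical-formula mass = 14.03 g/mol; 42 ÷ 14.03 ≈ 3, so the molecular formula is C3H6.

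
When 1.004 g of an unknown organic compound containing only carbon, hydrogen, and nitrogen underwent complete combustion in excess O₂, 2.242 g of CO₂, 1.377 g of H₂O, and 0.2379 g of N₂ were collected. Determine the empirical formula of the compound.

C3H9N

mol C = 2.242 g CO₂ ÷ 44.009 g/mol = 0.050944 mol
mol H = 2 × 1.377 g H₂O ÷ 18.015 g/mol = 0.15287 mol
mol N = 2 × 0.2379 g N₂ ÷ 28.014 g/mol = 0.016984 mol
Divide by the smallest (0.016984 mol): C 2.999, H 9.001, N 1.000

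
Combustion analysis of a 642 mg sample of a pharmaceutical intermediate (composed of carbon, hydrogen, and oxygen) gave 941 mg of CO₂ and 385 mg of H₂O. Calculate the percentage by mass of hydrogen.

6.7%

mol C = 0.941 g CO₂ ÷ 44.009 g/mol = 0.02138 mol
mol H = 2 × 0.385 g H₂O ÷ 18.015 g/mol = 0.04274 mol
mass O = 0.642 − (0.2568 + 0.04308) = 0.3421 g → mol O = 0.3421 ÷ 15.999 = 0.02138 mol
mass % H = 0.04308 g ÷ 0.642 g × 100%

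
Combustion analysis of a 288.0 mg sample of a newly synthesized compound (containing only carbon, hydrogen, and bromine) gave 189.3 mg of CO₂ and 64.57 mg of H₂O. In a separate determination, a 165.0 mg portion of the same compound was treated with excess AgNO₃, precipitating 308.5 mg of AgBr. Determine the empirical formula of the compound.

C3H5Br2

mol C = 0.1893 g CO₂ ÷ 44.009 g/mol = 0.0043014 mol
mol H = 2 × 0.06457 g H₂O ÷ 18.015 g/mol = 0.0071685 mol
From the AgBr data: mol Br per gram of compound = (0.3085 ÷ 187.772) ÷ 0.1650 = 0.0099573 mol/g, so in the 0.2880 g combustion sample mol Br = 0.0028677 mol
Divide by the smallest (0.0028677 mol): C 1.500, H 2.500, Br 1.000
Multiplying each by 2 gives whole numbers: C 3.00, H 5.00, Br 2.00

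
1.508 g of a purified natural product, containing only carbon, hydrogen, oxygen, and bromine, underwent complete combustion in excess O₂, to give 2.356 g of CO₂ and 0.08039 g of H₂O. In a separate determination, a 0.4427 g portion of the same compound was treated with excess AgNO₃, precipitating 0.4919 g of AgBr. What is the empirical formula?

C6HBrO

mol C = 2.356 g CO₂ ÷ 44.009 g/mol = 0.053535 mol
mol H = 2 × 0.08039 g H₂O ÷ 18.015 g/mol = 0.0089248 mol
From the AgBr data: mol Br per gram of compound = (0.4919 ÷ 187.772) ÷ 0.4427 = 0.0059175 mol/g, so in the 1.508 g combustion sample mol Br = 0.0089236 mol
mass O = 1.508 − (0.64300 + 0.0089962 + 0.71303) = 0.14297 g → mol O = 0.14297 ÷ 15.999 = 0.0089364 mol
Divide by the smallest (0.0089236 mol): C 5.999, H 1.000, Br 1.000, O 1.001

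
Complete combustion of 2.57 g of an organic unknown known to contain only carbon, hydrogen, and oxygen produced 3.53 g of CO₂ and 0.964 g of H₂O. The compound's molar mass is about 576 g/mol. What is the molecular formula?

C18H24O21

mol C = 3.53 g CO₂ ÷ 44.009 g/mol = 0.08021 mol
mol H = 2 × 0.964 g H₂O ÷ 18.015 g/mol = 0.1070 mol
mass O = 2.57 − (0.9634 + 0.1079) = 1.499 g → mol O = 1.499 ÷ 15.999 = 0.09368 mol
Divide by the smallest (0.08021 mol): C 1.000, H 1.334, O 1.168
Multiplying each by 6 gives whole numbers: C 6.00, H 8.01, O 7.01
Empirical formula: C6H8O7
Empirical-formula mass = 192.12 g/mol; 576 ÷ 192.12 ≈ 3, so the molecular formula is C18H24O21.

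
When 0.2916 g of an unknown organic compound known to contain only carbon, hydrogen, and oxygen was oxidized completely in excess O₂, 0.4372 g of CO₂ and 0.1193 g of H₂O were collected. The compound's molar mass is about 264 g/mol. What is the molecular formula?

mol C = 0.4372 g CO₂ ÷ 44.009 g/mol = 0.0099343 mol
mol H = 2 × 0.1193 g H₂O ÷ 18.015 g/mol = 0.013245 mol
mass O = 0.2916 − (0.11932 + 0.013350) = 0.15893 g → mol O = 0.15893 ÷ 15.999 = 0.0099336 mol
Divide by the smallest (0.0099336 mol): C 1.000, H 1.333, O 1.000
Multiplying each by 3 gives whole numbers: C 3.00, H 4.00, O 3.00
Empirical formula: C3H4O3
Empirical-formula mass = 88.06 g/mol; 264 ÷ 88.06 ≈ 3, so the molecular formula is C9H12O9.

C9H12O9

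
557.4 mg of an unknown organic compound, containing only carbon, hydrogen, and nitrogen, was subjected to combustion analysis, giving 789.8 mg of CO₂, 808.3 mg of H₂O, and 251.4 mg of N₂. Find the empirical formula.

CH5N

mol C = 0.7898 g CO₂ ÷ 44.009 g/mol = 0.017946 mol
mol H = 2 × 0.8083 g H₂O ÷ 18.015 g/mol = 0.089736 mol
mol N = 2 × 0.2514 g N₂ ÷ 28.014 g/mol = 0.017948 mol
Divide by the smallest (0.017946 mol): C 1.000, H 5.000, N 1.000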